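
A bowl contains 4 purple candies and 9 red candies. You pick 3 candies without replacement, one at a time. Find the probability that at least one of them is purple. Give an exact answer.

101/143

P(no purple) = 9/13 × 8/12 × 7/11 = 504/1716 = 42/143.
P(at least one) = 1 − 42/143 = 101/143.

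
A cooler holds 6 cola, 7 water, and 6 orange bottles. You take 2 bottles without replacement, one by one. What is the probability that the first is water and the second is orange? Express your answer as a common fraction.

Each draw changes the counts, so multiply the conditional probabilities along the sequence:
P = 7/19 × 6/18 = 42/342 = 7/57.

7/57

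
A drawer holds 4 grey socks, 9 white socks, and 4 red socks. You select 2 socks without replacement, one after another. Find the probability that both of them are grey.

P(every draw is grey) = 4/17 × 3/16 = 12/272 = 3/68.

3/68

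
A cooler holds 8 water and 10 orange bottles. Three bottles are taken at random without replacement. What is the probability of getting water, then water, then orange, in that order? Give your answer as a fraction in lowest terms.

Each draw changes the counts, so multiply the conditional probabilities along the sequence:
P = 8/18 × 7/17 × 10/16 = 560/4896 = 35/306.

35/306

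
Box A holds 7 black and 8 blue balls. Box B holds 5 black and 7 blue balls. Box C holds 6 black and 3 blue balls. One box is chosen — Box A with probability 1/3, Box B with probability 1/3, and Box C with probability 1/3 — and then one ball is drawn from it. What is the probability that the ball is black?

31/60

From Box A: P(black) = 7/15.
From Box B: P(black) = 5/12.
From Box C: P(black) = 6/9.
Total probability = (1/3)(7/15) + (1/3)(5/12) + (1/3)(6/9) = 31/60.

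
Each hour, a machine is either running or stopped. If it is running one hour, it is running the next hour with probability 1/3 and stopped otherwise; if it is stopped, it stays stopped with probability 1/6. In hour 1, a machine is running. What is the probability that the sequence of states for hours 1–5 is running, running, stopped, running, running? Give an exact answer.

5/81

Hour 1 is given. For each transition, use the conditional probability from the current state:
P(running | running) = 1/3; P(stopped | running) = 2/3; P(running | stopped) = 5/6; P(running | running) = 1/3.
P = 1/3 × 2/3 × 5/6 × 1/3 = 10/162 = 5/81.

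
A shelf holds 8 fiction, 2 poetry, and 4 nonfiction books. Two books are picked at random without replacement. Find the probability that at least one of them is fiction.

P(no fiction) = 6/14 × 5/13 = 30/182 = 15/91.
P(at least one) = 1 − 15/91 = 76/91.

76/91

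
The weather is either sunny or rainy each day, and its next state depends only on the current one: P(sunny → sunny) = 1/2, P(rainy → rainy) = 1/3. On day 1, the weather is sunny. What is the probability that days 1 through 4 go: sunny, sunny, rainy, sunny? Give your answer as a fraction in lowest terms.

1/6

Day 1 is given. For each transition, use the conditional probability from the current state:
P(sunny | sunny) = 1/2; P(rainy | sunny) = 1/2; P(sunny | rainy) = 2/3.
P = 1/2 × 1/2 × 2/3 = 2/12 = 1/6.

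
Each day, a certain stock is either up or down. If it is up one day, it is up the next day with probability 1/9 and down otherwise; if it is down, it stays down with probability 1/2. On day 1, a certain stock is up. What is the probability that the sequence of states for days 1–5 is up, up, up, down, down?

Day 1 is given. For each transition, use the conditional probability from the current state:
P(up | up) = 1/9; P(up | up) = 1/9; P(down | up) = 8/9; P(down | down) = 1/2.
P = 1/9 × 1/9 × 8/9 × 1/2 = 8/1458 = 4/729.

4/729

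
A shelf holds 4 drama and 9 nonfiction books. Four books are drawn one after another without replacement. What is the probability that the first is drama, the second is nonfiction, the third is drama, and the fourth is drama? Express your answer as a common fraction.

9/715

Chain rule:
P = 4/13 × 9/12 × 3/11 × 2/10 = 216/17160 = 9/715.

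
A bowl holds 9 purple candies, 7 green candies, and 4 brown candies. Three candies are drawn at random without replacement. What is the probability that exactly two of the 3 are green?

One ordering (green drawn first) has probability 7/20 × 6/19 × 13/18 = 546/6840 = 91/1140.
There are C(3,2) = 3 such orderings, each equally likely, so P = 3 × 91/1140 = 91/380.

91/380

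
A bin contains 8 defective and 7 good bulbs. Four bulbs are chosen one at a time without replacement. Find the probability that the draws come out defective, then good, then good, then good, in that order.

Chain rule:
P = 8/15 × 7/14 × 6/13 × 5/12 = 1680/32760 = 2/39.

2/39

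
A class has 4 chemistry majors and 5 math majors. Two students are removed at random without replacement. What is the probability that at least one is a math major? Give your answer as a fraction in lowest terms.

5/6

P(no math majors) = 4/9 × 3/8 = 12/72 = 1/6.
P(at least one) = 1 − 1/6 = 5/6.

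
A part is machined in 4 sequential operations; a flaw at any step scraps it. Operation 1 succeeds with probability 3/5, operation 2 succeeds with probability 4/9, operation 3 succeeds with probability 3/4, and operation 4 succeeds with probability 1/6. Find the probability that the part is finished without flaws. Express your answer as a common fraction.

1/30

Multiplying along the chain,
P = 3/5 × 4/9 × 3/4 × 1/6 = 36/1080 = 1/30.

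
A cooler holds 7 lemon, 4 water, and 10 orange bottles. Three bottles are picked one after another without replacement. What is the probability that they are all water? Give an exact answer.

2/665

P(all water) = 4/21 × 3/20 × 2/19 = 24/7980 = 2/665.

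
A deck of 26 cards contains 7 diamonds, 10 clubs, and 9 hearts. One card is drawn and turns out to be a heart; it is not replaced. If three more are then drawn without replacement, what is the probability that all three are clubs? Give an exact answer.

After the first draw, 10 of the remaining 25 cards are clubs.
P = 10/25 × 9/24 × 8/23 = 720/13800 = 6/115.

6/115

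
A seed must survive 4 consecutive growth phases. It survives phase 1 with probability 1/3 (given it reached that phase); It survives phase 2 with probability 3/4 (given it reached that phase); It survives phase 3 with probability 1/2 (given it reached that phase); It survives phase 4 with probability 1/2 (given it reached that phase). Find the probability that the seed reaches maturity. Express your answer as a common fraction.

Each stage is reached only if all earlier stages succeed, so
P = 1/3 × 3/4 × 1/2 × 1/2 = 3/48 = 1/16.

1/16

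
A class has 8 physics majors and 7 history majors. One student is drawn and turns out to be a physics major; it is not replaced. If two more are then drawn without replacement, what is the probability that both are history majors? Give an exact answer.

After the first draw, 7 of the remaining 14 students are history majors.
P = 7/14 × 6/13 = 42/182 = 3/13.

3/13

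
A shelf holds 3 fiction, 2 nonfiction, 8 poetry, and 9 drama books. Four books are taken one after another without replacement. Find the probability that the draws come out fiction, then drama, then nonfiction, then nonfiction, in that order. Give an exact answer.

9/29260

Chain rule:
P = 3/22 × 9/21 × 2/20 × 1/19 = 54/175560 = 9/29260.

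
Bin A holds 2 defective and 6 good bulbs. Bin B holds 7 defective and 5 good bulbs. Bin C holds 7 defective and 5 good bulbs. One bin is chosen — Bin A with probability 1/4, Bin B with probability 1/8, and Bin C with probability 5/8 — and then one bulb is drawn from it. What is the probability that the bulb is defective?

1/2

From Bin A: P(defective) = 2/8.
From Bin B: P(defective) = 7/12.
From Bin C: P(defective) = 7/12.
Total probability = (1/4)(2/8) + (1/8)(7/12) + (5/8)(7/12) = 1/2.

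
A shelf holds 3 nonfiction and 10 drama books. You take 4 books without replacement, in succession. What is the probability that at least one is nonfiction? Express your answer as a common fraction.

101/143

P(no nonfiction) = 10/13 × 9/12 × 8/11 × 7/10 = 5040/17160 = 42/143.
P(at least one) = 1 − 42/143 = 101/143.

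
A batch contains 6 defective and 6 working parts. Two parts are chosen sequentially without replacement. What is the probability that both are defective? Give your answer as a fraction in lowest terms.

5/22

P(every draw is defective) = 6/12 × 5/11 = 30/132 = 5/22.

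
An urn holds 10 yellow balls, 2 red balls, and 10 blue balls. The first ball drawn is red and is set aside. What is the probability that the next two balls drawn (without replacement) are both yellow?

3/14

After the first draw, 10 of the remaining 21 balls are yellow.
P = 10/21 × 9/20 = 90/420 = 3/14.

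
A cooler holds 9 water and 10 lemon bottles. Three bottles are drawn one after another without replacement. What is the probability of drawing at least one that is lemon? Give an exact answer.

P(no lemon) = 9/19 × 8/18 × 7/17 = 504/5814 = 28/323.
P(at least one) = 1 − 28/323 = 295/323.

295/323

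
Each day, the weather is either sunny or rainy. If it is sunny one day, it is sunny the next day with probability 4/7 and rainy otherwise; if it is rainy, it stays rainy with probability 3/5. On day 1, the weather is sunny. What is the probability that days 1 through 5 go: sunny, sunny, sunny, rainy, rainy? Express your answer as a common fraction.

Day 1 is given. For each transition, use the conditional probability from the current state:
P(sunny | sunny) = 4/7; P(sunny | sunny) = 4/7; P(rainy | sunny) = 3/7; P(rainy | rainy) = 3/5.
P = 4/7 × 4/7 × 3/7 × 3/5 = 144/1715.

144/1715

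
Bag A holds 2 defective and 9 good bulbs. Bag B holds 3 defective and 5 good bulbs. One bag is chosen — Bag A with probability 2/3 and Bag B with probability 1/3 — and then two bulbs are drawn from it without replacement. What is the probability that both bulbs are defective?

221/4620

From Bag A: P(both defective) = (2/11)(1/10) = 1/55.
From Bag B: P(both defective) = (3/8)(2/7) = 3/28.
Total probability = (2/3)(1/55) + (1/3)(3/28) = 221/4620.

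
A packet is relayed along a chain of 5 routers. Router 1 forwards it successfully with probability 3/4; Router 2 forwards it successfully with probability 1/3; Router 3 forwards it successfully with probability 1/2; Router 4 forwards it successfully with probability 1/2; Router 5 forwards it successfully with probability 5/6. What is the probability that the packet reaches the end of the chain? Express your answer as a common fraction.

5/96

Multiplying along the chain,
P = 3/4 × 1/3 × 1/2 × 1/2 × 5/6 = 15/288 = 5/96.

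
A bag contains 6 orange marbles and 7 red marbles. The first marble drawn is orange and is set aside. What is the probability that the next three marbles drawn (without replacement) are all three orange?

1/22

After the first draw, 5 of the remaining 12 marbles are orange.
P = 5/12 × 4/11 × 3/10 = 60/1320 = 1/22.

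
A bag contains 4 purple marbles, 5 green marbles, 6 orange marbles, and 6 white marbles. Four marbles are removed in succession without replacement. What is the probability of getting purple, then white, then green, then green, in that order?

Multiply the probability of each draw given the previous ones:
P = 4/21 × 6/20 × 5/19 × 4/18 = 480/143640 = 4/1197.

4/1197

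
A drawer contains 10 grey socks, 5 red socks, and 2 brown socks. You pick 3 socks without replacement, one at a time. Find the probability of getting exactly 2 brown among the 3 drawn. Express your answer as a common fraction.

3/136

One ordering (brown drawn first) has probability 2/17 × 1/16 × 15/15 = 30/4080 = 1/136.
There are C(3,2) = 3 such orderings, each equally likely, so P = 3 × 1/136 = 3/136.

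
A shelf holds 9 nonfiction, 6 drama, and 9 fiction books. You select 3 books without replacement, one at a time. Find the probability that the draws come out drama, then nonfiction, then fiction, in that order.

81/2024

Multiply the probability of each draw given the previous ones:
P = 6/24 × 9/23 × 9/22 = 486/12144 = 81/2024.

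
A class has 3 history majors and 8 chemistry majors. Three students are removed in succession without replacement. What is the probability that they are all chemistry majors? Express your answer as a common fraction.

P = 8/11 × 7/10 × 6/9 = 336/990 = 56/165.

56/165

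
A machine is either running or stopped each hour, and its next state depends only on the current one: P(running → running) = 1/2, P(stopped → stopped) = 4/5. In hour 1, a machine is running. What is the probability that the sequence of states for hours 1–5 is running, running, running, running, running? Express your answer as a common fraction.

Hour 1 is given. For each transition, use the conditional probability from the current state:
P(running | running) = 1/2; P(running | running) = 1/2; P(running | running) = 1/2; P(running | running) = 1/2.
P = 1/2 × 1/2 × 1/2 × 1/2 = 1/16.

1/16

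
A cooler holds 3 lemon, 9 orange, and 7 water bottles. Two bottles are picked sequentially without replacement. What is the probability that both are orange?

4/19

P = 9/19 × 8/18 = 72/342 = 4/19.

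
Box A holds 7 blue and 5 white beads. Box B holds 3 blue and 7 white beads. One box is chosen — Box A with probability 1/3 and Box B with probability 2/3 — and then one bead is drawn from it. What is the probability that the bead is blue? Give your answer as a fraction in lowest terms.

From Box A: P(blue) = 7/12.
From Box B: P(blue) = 3/10.
Total probability = (1/3)(7/12) + (2/3)(3/10) = 71/180.

71/180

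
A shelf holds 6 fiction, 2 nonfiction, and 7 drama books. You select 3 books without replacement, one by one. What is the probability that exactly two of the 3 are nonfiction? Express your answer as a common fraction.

1/35

One ordering (nonfiction drawn first) has probability 2/15 × 1/14 × 13/13 = 26/2730 = 1/105.
There are C(3,2) = 3 such orderings, each equally likely, so P = 3 × 1/105 = 1/35.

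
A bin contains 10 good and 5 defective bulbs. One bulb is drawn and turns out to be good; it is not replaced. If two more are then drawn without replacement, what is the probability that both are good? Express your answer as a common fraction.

36/91

After the first draw, 9 of the remaining 14 bulbs are good.
P = 9/14 × 8/13 = 72/182 = 36/91.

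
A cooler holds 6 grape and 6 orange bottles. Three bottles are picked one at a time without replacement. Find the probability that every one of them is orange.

P(every draw is orange) = 6/12 × 5/11 × 4/10 = 120/1320 = 1/11.

1/11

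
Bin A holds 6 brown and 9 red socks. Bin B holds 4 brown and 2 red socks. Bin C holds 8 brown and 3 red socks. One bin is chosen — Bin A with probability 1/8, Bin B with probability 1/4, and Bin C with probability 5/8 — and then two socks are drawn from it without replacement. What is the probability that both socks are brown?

From Bin A: P(both brown) = (6/15)(5/14) = 1/7.
From Bin B: P(both brown) = (4/6)(3/5) = 2/5.
From Bin C: P(both brown) = (8/11)(7/10) = 28/55.
Total probability = (1/8)(1/7) + (1/4)(2/5) + (5/8)(28/55) = 1343/3080.

1343/3080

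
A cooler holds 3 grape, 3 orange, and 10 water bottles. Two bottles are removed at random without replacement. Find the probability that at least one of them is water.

P(no water) = 6/16 × 5/15 = 30/240 = 1/8.
P(at least one) = 1 − 1/8 = 7/8.

7/8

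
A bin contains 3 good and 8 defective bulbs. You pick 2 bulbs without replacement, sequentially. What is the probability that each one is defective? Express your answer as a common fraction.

28/55

P = 8/11 × 7/10 = 56/110 = 28/55.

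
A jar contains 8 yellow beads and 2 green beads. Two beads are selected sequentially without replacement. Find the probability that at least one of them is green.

17/45

P(no green) = 8/10 × 7/9 = 56/90 = 28/45.
P(at least one) = 1 − 28/45 = 17/45.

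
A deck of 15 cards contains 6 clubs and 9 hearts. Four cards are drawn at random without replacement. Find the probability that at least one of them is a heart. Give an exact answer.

90/91

P(no hearts) = 6/15 × 5/14 × 4/13 × 3/12 = 360/32760 = 1/91.
P(at least one) = 1 − 1/91 = 90/91.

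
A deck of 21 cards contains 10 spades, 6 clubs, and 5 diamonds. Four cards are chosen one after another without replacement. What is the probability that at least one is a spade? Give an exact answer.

P(no spades) = 11/21 × 10/20 × 9/19 × 8/18 = 7920/143640 = 22/399.
P(at least one) = 1 − 22/399 = 377/399.

377/399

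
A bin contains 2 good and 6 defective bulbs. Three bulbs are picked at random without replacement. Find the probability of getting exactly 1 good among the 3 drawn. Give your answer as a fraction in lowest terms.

15/28

One ordering (good drawn first) has probability 2/8 × 6/7 × 5/6 = 60/336 = 5/28.
There are C(3,1) = 3 such orderings, each equally likely, so P = 3 × 5/28 = 15/28.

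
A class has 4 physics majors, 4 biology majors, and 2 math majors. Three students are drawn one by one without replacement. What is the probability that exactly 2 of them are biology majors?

3/10

One ordering (biology majors drawn first) has probability 4/10 × 3/9 × 6/8 = 72/720 = 1/10.
There are C(3,2) = 3 such orderings, each equally likely, so P = 3 × 1/10 = 3/10.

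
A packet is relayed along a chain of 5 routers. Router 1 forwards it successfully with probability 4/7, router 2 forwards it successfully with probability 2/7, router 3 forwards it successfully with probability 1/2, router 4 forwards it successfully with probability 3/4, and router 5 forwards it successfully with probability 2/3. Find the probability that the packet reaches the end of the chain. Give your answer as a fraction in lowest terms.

2/49

Multiplying along the chain,
P = 4/7 × 2/7 × 1/2 × 3/4 × 2/3 = 48/1176 = 2/49.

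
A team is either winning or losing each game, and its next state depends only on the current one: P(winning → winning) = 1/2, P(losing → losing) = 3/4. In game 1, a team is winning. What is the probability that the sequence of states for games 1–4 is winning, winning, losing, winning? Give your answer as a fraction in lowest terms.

1/16

Game 1 is given. For each transition, use the conditional probability from the current state:
P(winning | winning) = 1/2; P(losing | winning) = 1/2; P(winning | losing) = 1/4.
P = 1/2 × 1/2 × 1/4 = 1/16.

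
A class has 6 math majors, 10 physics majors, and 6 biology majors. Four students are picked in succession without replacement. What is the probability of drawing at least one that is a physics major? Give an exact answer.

124/133

P(no physics majors) = 12/22 × 11/21 × 10/20 × 9/19 = 11880/175560 = 9/133.
P(at least one) = 1 − 9/133 = 124/133.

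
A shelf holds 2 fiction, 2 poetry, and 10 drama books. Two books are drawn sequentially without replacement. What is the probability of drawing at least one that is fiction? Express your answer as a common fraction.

P(no fiction) = 12/14 × 11/13 = 132/182 = 66/91.
P(at least one) = 1 − 66/91 = 25/91.

25/91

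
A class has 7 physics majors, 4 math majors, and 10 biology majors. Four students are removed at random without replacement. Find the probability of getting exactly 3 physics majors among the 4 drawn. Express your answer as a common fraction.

One ordering (physics majors drawn first) has probability 7/21 × 6/20 × 5/19 × 14/18 = 2940/143640 = 7/342.
There are C(4,3) = 4 such orderings, each equally likely, so P = 4 × 7/342 = 14/171.

14/171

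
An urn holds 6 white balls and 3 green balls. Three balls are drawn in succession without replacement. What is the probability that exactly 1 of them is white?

One ordering (white drawn first) has probability 6/9 × 3/8 × 2/7 = 36/504 = 1/14.
There are C(3,1) = 3 such orderings, each equally likely, so P = 3 × 1/14 = 3/14.

3/14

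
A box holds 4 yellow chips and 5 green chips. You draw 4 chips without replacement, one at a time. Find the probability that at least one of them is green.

125/126

P(no green) = 4/9 × 3/8 × 2/7 × 1/6 = 24/3024 = 1/126.
P(at least one) = 1 − 1/126 = 125/126.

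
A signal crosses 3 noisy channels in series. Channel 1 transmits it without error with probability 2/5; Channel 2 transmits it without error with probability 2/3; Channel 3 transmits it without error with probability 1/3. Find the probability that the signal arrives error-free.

Each stage is reached only if all earlier stages succeed, so
P = 2/5 × 2/3 × 1/3 = 4/45.

4/45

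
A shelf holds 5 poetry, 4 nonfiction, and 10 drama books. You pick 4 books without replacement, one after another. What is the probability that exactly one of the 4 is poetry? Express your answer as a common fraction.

455/969

One ordering (poetry drawn first) has probability 5/19 × 14/18 × 13/17 × 12/16 = 10920/93024 = 455/3876.
There are C(4,1) = 4 such orderings, each equally likely, so P = 4 × 455/3876 = 455/969.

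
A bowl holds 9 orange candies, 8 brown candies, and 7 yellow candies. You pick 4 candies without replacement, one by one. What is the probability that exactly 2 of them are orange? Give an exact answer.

90/253

One ordering (orange drawn first) has probability 9/24 × 8/23 × 15/22 × 14/21 = 15120/255024 = 15/253.
There are C(4,2) = 6 such orderings, each equally likely, so P = 6 × 15/253 = 90/253.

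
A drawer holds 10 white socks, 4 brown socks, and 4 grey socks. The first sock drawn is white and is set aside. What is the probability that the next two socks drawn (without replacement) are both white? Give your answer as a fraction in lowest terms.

After the first draw, 9 of the remaining 17 socks are white.
P = 9/17 × 8/16 = 72/272 = 9/34.

9/34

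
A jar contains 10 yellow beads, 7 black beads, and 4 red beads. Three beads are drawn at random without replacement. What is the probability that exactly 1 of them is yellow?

55/133

One ordering (yellow drawn first) has probability 10/21 × 11/20 × 10/19 = 1100/7980 = 55/399.
There are C(3,1) = 3 such orderings, each equally likely, so P = 3 × 55/399 = 55/133.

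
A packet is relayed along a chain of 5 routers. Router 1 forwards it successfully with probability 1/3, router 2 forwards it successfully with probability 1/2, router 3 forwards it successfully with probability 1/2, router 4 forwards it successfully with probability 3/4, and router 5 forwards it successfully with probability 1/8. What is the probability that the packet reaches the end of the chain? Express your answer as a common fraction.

Multiplying along the chain,
P = 1/3 × 1/2 × 1/2 × 3/4 × 1/8 = 3/384 = 1/128.

1/128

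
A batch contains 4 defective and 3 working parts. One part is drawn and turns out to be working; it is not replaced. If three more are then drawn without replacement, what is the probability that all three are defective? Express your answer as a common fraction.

1/5

After the first draw, 4 of the remaining 6 parts are defective.
P = 4/6 × 3/5 × 2/4 = 24/120 = 1/5.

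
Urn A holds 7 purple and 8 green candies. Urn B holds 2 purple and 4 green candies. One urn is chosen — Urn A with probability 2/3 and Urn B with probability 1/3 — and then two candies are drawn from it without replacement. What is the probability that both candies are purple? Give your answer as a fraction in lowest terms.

From Urn A: P(both purple) = (7/15)(6/14) = 1/5.
From Urn B: P(both purple) = (2/6)(1/5) = 1/15.
Total probability = (2/3)(1/5) + (1/3)(1/15) = 7/45.

7/45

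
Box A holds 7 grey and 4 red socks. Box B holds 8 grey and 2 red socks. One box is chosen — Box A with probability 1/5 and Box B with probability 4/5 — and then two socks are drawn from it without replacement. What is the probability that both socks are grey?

From Box A: P(both grey) = (7/11)(6/10) = 21/55.
From Box B: P(both grey) = (8/10)(7/9) = 28/45.
Total probability = (1/5)(21/55) + (4/5)(28/45) = 1421/2475.

1421/2475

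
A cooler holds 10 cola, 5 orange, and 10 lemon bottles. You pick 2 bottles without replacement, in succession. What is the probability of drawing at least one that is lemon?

13/20

P(no lemon) = 15/25 × 14/24 = 210/600 = 7/20.
P(at least one) = 1 − 7/20 = 13/20.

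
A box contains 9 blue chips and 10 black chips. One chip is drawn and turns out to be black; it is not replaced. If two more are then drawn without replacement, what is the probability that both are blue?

After the first draw, 9 of the remaining 18 chips are blue.
P = 9/18 × 8/17 = 72/306 = 4/17.

4/17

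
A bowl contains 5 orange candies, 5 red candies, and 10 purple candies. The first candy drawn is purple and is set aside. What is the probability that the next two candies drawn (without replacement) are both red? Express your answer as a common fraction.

10/171

With the first candy removed, 5 red remain out of 19.
P = 5/19 × 4/18 = 20/342 = 10/171.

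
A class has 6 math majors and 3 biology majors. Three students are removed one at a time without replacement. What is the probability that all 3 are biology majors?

P = 3/9 × 2/8 × 1/7 = 6/504 = 1/84.

1/84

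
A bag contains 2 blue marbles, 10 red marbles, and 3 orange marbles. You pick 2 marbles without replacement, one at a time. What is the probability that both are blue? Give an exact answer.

1/105

P(every draw is blue) = 2/15 × 1/14 = 2/210 = 1/105.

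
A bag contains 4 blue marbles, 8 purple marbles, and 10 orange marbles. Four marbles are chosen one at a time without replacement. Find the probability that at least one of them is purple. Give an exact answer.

P(no purple) = 14/22 × 13/21 × 12/20 × 11/19 = 24024/175560 = 13/95.
P(at least one) = 1 − 13/95 = 82/95.

82/95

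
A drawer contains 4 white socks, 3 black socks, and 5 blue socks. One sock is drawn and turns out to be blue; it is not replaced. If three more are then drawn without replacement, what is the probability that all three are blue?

After the first draw, 4 of the remaining 11 socks are blue.
P = 4/11 × 3/10 × 2/9 = 24/990 = 4/165.

4/165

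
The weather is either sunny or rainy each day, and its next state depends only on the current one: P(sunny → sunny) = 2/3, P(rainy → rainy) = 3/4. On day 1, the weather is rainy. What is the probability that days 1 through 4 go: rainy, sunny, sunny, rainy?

1/18

Day 1 is given. For each transition, use the conditional probability from the current state:
P(sunny | rainy) = 1/4; P(sunny | sunny) = 2/3; P(rainy | sunny) = 1/3.
P = 1/4 × 2/3 × 1/3 = 2/36 = 1/18.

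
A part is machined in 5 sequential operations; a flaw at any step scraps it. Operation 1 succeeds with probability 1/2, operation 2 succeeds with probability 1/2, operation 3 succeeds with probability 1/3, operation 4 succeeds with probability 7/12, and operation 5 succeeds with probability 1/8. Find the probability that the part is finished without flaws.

Each stage is reached only if all earlier stages succeed, so
P = 1/2 × 1/2 × 1/3 × 7/12 × 1/8 = 7/1152.

7/1152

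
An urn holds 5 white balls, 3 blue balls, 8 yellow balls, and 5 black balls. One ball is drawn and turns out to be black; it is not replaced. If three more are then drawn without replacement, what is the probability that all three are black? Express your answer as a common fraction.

1/285

With the first ball removed, 4 black remain out of 20.
P = 4/20 × 3/19 × 2/18 = 24/6840 = 1/285.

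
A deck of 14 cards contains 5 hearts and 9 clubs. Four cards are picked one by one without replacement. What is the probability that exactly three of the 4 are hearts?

One ordering (hearts drawn first) has probability 5/14 × 4/13 × 3/12 × 9/11 = 540/24024 = 45/2002.
There are C(4,3) = 4 such orderings, each equally likely, so P = 4 × 45/2002 = 90/1001.

90/1001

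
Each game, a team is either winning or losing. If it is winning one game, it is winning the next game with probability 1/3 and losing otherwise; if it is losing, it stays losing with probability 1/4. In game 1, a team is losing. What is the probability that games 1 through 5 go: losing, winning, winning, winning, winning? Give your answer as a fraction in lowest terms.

1/36

Game 1 is given. For each transition, use the conditional probability from the current state:
P(winning | losing) = 3/4; P(winning | winning) = 1/3; P(winning | winning) = 1/3; P(winning | winning) = 1/3.
P = 3/4 × 1/3 × 1/3 × 1/3 = 3/108 = 1/36.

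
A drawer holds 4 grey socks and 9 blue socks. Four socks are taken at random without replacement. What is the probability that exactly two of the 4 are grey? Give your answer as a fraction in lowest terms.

One ordering (grey drawn first) has probability 4/13 × 3/12 × 9/11 × 8/10 = 864/17160 = 36/715.
There are C(4,2) = 6 such orderings, each equally likely, so P = 6 × 36/715 = 216/715.

216/715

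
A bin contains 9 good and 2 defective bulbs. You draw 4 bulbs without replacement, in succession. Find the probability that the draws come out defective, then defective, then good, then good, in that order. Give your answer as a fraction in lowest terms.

1/55

Each draw changes the counts, so multiply the conditional probabilities along the sequence:
P = 2/11 × 1/10 × 9/9 × 8/8 = 144/7920 = 1/55.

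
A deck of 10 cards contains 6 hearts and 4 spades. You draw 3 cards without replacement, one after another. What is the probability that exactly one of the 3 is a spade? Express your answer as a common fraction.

1/2

One ordering (a spade drawn first) has probability 4/10 × 6/9 × 5/8 = 120/720 = 1/6.
There are C(3,1) = 3 such orderings, each equally likely, so P = 3 × 1/6 = 1/2.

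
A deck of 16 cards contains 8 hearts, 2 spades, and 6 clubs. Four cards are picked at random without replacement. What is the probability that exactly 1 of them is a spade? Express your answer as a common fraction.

2/5

One ordering (a spade drawn first) has probability 2/16 × 14/15 × 13/14 × 12/13 = 4368/43680 = 1/10.
There are C(4,1) = 4 such orderings, each equally likely, so P = 4 × 1/10 = 2/5.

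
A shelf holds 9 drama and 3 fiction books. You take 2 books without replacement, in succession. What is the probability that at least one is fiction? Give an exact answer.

5/11

P(no fiction) = 9/12 × 8/11 = 72/132 = 6/11.
P(at least one) = 1 − 6/11 = 5/11.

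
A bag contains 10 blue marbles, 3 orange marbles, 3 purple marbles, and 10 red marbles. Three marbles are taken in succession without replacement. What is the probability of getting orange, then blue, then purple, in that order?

3/520

Each draw changes the counts, so multiply the conditional probabilities along the sequence:
P = 3/26 × 10/25 × 3/24 = 90/15600 = 3/520.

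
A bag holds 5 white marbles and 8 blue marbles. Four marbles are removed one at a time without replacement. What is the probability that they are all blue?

14/143

P(all blue) = 8/13 × 7/12 × 6/11 × 5/10 = 1680/17160 = 14/143.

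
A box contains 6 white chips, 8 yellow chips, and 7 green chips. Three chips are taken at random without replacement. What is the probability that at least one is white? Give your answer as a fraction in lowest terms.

25/38

P(no white) = 15/21 × 14/20 × 13/19 = 2730/7980 = 13/38.
P(at least one) = 1 − 13/38 = 25/38.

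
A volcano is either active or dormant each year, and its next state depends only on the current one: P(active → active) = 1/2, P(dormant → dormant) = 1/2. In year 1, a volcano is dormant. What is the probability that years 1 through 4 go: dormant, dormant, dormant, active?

1/8

Year 1 is given. For each transition, use the conditional probability from the current state:
P(dormant | dormant) = 1/2; P(dormant | dormant) = 1/2; P(active | dormant) = 1/2.
P = 1/2 × 1/2 × 1/2 = 1/8.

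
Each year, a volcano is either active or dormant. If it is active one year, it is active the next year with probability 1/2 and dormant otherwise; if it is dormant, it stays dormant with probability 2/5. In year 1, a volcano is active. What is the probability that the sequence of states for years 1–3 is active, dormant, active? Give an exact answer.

Year 1 is given. For each transition, use the conditional probability from the current state:
P(dormant | active) = 1/2; P(active | dormant) = 3/5.
P = 1/2 × 3/5 = 3/10.

3/10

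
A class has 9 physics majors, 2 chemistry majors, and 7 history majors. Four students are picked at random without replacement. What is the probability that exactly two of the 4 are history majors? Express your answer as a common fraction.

One ordering (history majors drawn first) has probability 7/18 × 6/17 × 11/16 × 10/15 = 4620/73440 = 77/1224.
There are C(4,2) = 6 such orderings, each equally likely, so P = 6 × 77/1224 = 77/204.

77/204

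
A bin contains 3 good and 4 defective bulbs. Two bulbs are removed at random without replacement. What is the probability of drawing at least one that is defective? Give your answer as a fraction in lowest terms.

P(no defective) = 3/7 × 2/6 = 6/42 = 1/7.
P(at least one) = 1 − 1/7 = 6/7.

6/7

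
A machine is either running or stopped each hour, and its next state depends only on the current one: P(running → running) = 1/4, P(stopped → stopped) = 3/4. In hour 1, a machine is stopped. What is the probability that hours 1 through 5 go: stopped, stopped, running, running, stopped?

9/256

Hour 1 is given. For each transition, use the conditional probability from the current state:
P(stopped | stopped) = 3/4; P(running | stopped) = 1/4; P(running | running) = 1/4; P(stopped | running) = 3/4.
P = 3/4 × 1/4 × 1/4 × 3/4 = 9/256.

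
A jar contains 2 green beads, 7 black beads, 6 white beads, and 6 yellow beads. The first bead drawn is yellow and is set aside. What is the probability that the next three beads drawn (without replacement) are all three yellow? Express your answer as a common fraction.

1/114

After the first draw, 5 of the remaining 20 beads are yellow.
P = 5/20 × 4/19 × 3/18 = 60/6840 = 1/114.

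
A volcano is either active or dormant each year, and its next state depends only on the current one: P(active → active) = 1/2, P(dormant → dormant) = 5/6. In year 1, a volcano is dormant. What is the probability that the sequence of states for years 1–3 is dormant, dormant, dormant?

25/36

Year 1 is given. For each transition, use the conditional probability from the current state:
P(dormant | dormant) = 5/6; P(dormant | dormant) = 5/6.
P = 5/6 × 5/6 = 25/36.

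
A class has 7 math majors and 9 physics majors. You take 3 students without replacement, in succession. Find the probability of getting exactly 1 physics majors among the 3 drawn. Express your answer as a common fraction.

27/80

One ordering (a physics major drawn first) has probability 9/16 × 7/15 × 6/14 = 378/3360 = 9/80.
There are C(3,1) = 3 such orderings, each equally likely, so P = 3 × 9/80 = 27/80.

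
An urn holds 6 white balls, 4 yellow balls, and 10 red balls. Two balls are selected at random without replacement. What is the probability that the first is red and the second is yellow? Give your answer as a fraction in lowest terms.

Each draw changes the counts, so multiply the conditional probabilities along the sequence:
P = 10/20 × 4/19 = 40/380 = 2/19.

2/19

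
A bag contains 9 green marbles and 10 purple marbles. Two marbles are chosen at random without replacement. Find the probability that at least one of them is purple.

15/19

P(no purple) = 9/19 × 8/18 = 72/342 = 4/19.
P(at least one) = 1 − 4/19 = 15/19.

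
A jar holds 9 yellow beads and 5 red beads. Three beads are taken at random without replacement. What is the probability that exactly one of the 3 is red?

45/91

One ordering (red drawn first) has probability 5/14 × 9/13 × 8/12 = 360/2184 = 15/91.
There are C(3,1) = 3 such orderings, each equally likely, so P = 3 × 15/91 = 45/91.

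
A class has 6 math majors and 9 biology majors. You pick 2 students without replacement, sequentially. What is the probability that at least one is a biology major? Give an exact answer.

6/7

P(no biology majors) = 6/15 × 5/14 = 30/210 = 1/7.
P(at least one) = 1 − 1/7 = 6/7.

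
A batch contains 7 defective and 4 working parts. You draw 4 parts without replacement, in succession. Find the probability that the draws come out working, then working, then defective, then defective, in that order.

Each draw changes the counts, so multiply the conditional probabilities along the sequence:
P = 4/11 × 3/10 × 7/9 × 6/8 = 504/7920 = 7/110.

7/110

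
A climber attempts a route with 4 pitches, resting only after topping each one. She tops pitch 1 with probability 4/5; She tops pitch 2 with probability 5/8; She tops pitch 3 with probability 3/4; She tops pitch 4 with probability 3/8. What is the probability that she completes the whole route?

9/64

Multiplying along the chain,
P = 4/5 × 5/8 × 3/4 × 3/8 = 180/1280 = 9/64.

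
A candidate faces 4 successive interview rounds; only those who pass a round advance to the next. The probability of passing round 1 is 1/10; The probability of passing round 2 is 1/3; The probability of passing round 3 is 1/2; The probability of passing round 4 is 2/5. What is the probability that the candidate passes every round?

Multiplying along the chain,
P = 1/10 × 1/3 × 1/2 × 2/5 = 2/300 = 1/150.

1/150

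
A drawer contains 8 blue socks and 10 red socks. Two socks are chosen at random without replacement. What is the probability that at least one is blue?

P(no blue) = 10/18 × 9/17 = 90/306 = 5/17.
P(at least one) = 1 − 5/17 = 12/17.

12/17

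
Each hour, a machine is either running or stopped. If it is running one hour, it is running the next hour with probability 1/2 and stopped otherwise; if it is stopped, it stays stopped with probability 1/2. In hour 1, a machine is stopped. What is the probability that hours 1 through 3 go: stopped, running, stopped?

1/4

Hour 1 is given. For each transition, use the conditional probability from the current state:
P(running | stopped) = 1/2; P(stopped | running) = 1/2.
P = 1/2 × 1/2 = 1/4.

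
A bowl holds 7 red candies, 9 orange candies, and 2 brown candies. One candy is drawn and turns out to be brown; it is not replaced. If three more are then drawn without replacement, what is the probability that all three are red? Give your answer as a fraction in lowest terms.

With the first candy removed, 7 red remain out of 17.
P = 7/17 × 6/16 × 5/15 = 210/4080 = 7/136.

7/136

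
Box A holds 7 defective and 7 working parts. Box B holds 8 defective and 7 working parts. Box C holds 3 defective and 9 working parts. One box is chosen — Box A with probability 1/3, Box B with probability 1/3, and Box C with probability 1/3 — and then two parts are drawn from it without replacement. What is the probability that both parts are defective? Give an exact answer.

2329/12870

From Box A: P(both defective) = (7/14)(6/13) = 3/13.
From Box B: P(both defective) = (8/15)(7/14) = 4/15.
From Box C: P(both defective) = (3/12)(2/11) = 1/22.
Total probability = (1/3)(3/13) + (1/3)(4/15) + (1/3)(1/22) = 2329/12870.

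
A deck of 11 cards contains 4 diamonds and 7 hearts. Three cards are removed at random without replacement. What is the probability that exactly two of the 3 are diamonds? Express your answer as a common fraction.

One ordering (diamonds drawn first) has probability 4/11 × 3/10 × 7/9 = 84/990 = 14/165.
There are C(3,2) = 3 such orderings, each equally likely, so P = 3 × 14/165 = 14/55.

14/55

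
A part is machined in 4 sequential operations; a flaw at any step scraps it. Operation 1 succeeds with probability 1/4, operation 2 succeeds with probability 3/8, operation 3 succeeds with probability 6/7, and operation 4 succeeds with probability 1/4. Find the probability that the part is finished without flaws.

9/448

Each stage is reached only if all earlier stages succeed, so
P = 1/4 × 3/8 × 6/7 × 1/4 = 18/896 = 9/448.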